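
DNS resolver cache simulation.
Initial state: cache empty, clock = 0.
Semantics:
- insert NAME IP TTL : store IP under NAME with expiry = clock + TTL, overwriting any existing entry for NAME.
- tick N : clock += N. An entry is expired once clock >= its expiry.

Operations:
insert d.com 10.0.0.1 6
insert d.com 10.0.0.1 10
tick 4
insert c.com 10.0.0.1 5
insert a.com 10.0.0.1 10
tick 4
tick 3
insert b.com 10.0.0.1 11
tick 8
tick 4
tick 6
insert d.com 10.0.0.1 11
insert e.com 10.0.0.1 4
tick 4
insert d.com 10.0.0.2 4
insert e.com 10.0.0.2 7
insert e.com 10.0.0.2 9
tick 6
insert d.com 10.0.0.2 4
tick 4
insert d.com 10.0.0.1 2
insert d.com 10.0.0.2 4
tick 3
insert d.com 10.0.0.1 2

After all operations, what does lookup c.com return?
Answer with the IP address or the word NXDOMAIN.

Op 1: insert d.com -> 10.0.0.1 (expiry=0+6=6). clock=0
Op 2: insert d.com -> 10.0.0.1 (expiry=0+10=10). clock=0
Op 3: tick 4 -> clock=4.
Op 4: insert c.com -> 10.0.0.1 (expiry=4+5=9). clock=4
Op 5: insert a.com -> 10.0.0.1 (expiry=4+10=14). clock=4
Op 6: tick 4 -> clock=8.
Op 7: tick 3 -> clock=11. purged={c.com,d.com}
Op 8: insert b.com -> 10.0.0.1 (expiry=11+11=22). clock=11
Op 9: tick 8 -> clock=19. purged={a.com}
Op 10: tick 4 -> clock=23. purged={b.com}
Op 11: tick 6 -> clock=29.
Op 12: insert d.com -> 10.0.0.1 (expiry=29+11=40). clock=29
Op 13: insert e.com -> 10.0.0.1 (expiry=29+4=33). clock=29
Op 14: tick 4 -> clock=33. purged={e.com}
Op 15: insert d.com -> 10.0.0.2 (expiry=33+4=37). clock=33
Op 16: insert e.com -> 10.0.0.2 (expiry=33+7=40). clock=33
Op 17: insert e.com -> 10.0.0.2 (expiry=33+9=42). clock=33
Op 18: tick 6 -> clock=39. purged={d.com}
Op 19: insert d.com -> 10.0.0.2 (expiry=39+4=43). clock=39
Op 20: tick 4 -> clock=43. purged={d.com,e.com}
Op 21: insert d.com -> 10.0.0.1 (expiry=43+2=45). clock=43
Op 22: insert d.com -> 10.0.0.2 (expiry=43+4=47). clock=43
Op 23: tick 3 -> clock=46.
Op 24: insert d.com -> 10.0.0.1 (expiry=46+2=48). clock=46
lookup c.com: not in cache (expired or never inserted)

Answer: NXDOMAIN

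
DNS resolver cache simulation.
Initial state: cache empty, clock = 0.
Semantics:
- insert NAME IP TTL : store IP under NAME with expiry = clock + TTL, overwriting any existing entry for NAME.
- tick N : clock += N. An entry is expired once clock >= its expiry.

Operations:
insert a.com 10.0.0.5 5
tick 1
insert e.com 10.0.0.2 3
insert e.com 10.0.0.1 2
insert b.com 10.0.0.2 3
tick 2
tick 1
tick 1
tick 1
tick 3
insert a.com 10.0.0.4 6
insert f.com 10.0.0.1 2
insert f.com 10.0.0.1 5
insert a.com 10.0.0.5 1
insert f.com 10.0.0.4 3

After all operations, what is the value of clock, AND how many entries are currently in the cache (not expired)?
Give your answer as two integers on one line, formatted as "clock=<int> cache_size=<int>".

Answer: clock=9 cache_size=2

Derivation:
Op 1: insert a.com -> 10.0.0.5 (expiry=0+5=5). clock=0
Op 2: tick 1 -> clock=1.
Op 3: insert e.com -> 10.0.0.2 (expiry=1+3=4). clock=1
Op 4: insert e.com -> 10.0.0.1 (expiry=1+2=3). clock=1
Op 5: insert b.com -> 10.0.0.2 (expiry=1+3=4). clock=1
Op 6: tick 2 -> clock=3. purged={e.com}
Op 7: tick 1 -> clock=4. purged={b.com}
Op 8: tick 1 -> clock=5. purged={a.com}
Op 9: tick 1 -> clock=6.
Op 10: tick 3 -> clock=9.
Op 11: insert a.com -> 10.0.0.4 (expiry=9+6=15). clock=9
Op 12: insert f.com -> 10.0.0.1 (expiry=9+2=11). clock=9
Op 13: insert f.com -> 10.0.0.1 (expiry=9+5=14). clock=9
Op 14: insert a.com -> 10.0.0.5 (expiry=9+1=10). clock=9
Op 15: insert f.com -> 10.0.0.4 (expiry=9+3=12). clock=9
Final clock = 9
Final cache (unexpired): {a.com,f.com} -> size=2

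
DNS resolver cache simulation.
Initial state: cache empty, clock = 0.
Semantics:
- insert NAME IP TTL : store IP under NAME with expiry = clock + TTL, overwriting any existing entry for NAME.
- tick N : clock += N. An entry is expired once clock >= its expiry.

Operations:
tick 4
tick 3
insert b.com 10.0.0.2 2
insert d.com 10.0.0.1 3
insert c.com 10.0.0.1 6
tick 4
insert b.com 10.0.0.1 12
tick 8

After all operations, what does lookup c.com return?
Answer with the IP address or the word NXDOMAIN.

Op 1: tick 4 -> clock=4.
Op 2: tick 3 -> clock=7.
Op 3: insert b.com -> 10.0.0.2 (expiry=7+2=9). clock=7
Op 4: insert d.com -> 10.0.0.1 (expiry=7+3=10). clock=7
Op 5: insert c.com -> 10.0.0.1 (expiry=7+6=13). clock=7
Op 6: tick 4 -> clock=11. purged={b.com,d.com}
Op 7: insert b.com -> 10.0.0.1 (expiry=11+12=23). clock=11
Op 8: tick 8 -> clock=19. purged={c.com}
lookup c.com: not in cache (expired or never inserted)

Answer: NXDOMAIN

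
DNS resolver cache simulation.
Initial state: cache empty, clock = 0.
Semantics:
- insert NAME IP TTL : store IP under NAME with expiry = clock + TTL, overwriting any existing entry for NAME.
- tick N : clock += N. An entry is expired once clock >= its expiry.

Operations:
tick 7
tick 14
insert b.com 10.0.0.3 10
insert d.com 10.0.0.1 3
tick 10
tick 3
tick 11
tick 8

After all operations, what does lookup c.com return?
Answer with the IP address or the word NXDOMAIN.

Answer: NXDOMAIN

Derivation:
Op 1: tick 7 -> clock=7.
Op 2: tick 14 -> clock=21.
Op 3: insert b.com -> 10.0.0.3 (expiry=21+10=31). clock=21
Op 4: insert d.com -> 10.0.0.1 (expiry=21+3=24). clock=21
Op 5: tick 10 -> clock=31. purged={b.com,d.com}
Op 6: tick 3 -> clock=34.
Op 7: tick 11 -> clock=45.
Op 8: tick 8 -> clock=53.
lookup c.com: not in cache (expired or never inserted)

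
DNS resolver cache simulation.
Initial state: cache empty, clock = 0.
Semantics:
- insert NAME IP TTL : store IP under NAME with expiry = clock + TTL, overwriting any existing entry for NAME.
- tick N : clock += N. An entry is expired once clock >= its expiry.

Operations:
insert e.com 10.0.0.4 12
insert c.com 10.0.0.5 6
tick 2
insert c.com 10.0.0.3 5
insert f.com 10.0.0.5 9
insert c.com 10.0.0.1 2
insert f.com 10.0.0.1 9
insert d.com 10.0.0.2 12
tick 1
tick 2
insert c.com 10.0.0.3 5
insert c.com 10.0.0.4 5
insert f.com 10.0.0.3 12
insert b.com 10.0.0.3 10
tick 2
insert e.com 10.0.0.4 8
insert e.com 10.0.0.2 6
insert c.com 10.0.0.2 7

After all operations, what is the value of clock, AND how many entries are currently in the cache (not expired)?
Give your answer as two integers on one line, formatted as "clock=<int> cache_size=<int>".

Answer: clock=7 cache_size=5

Derivation:
Op 1: insert e.com -> 10.0.0.4 (expiry=0+12=12). clock=0
Op 2: insert c.com -> 10.0.0.5 (expiry=0+6=6). clock=0
Op 3: tick 2 -> clock=2.
Op 4: insert c.com -> 10.0.0.3 (expiry=2+5=7). clock=2
Op 5: insert f.com -> 10.0.0.5 (expiry=2+9=11). clock=2
Op 6: insert c.com -> 10.0.0.1 (expiry=2+2=4). clock=2
Op 7: insert f.com -> 10.0.0.1 (expiry=2+9=11). clock=2
Op 8: insert d.com -> 10.0.0.2 (expiry=2+12=14). clock=2
Op 9: tick 1 -> clock=3.
Op 10: tick 2 -> clock=5. purged={c.com}
Op 11: insert c.com -> 10.0.0.3 (expiry=5+5=10). clock=5
Op 12: insert c.com -> 10.0.0.4 (expiry=5+5=10). clock=5
Op 13: insert f.com -> 10.0.0.3 (expiry=5+12=17). clock=5
Op 14: insert b.com -> 10.0.0.3 (expiry=5+10=15). clock=5
Op 15: tick 2 -> clock=7.
Op 16: insert e.com -> 10.0.0.4 (expiry=7+8=15). clock=7
Op 17: insert e.com -> 10.0.0.2 (expiry=7+6=13). clock=7
Op 18: insert c.com -> 10.0.0.2 (expiry=7+7=14). clock=7
Final clock = 7
Final cache (unexpired): {b.com,c.com,d.com,e.com,f.com} -> size=5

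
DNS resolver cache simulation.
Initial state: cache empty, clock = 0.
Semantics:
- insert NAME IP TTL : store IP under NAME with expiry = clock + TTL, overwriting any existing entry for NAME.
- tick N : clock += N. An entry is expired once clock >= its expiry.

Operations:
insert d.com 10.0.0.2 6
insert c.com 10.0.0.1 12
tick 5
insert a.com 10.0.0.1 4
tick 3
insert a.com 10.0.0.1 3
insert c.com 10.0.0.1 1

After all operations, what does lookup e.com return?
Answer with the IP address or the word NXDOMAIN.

Answer: NXDOMAIN

Derivation:
Op 1: insert d.com -> 10.0.0.2 (expiry=0+6=6). clock=0
Op 2: insert c.com -> 10.0.0.1 (expiry=0+12=12). clock=0
Op 3: tick 5 -> clock=5.
Op 4: insert a.com -> 10.0.0.1 (expiry=5+4=9). clock=5
Op 5: tick 3 -> clock=8. purged={d.com}
Op 6: insert a.com -> 10.0.0.1 (expiry=8+3=11). clock=8
Op 7: insert c.com -> 10.0.0.1 (expiry=8+1=9). clock=8
lookup e.com: not in cache (expired or never inserted)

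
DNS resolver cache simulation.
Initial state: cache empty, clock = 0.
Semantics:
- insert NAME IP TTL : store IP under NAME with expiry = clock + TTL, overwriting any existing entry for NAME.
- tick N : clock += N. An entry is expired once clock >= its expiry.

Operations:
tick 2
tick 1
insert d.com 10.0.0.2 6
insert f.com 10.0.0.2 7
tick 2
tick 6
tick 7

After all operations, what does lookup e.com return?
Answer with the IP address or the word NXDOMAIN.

Op 1: tick 2 -> clock=2.
Op 2: tick 1 -> clock=3.
Op 3: insert d.com -> 10.0.0.2 (expiry=3+6=9). clock=3
Op 4: insert f.com -> 10.0.0.2 (expiry=3+7=10). clock=3
Op 5: tick 2 -> clock=5.
Op 6: tick 6 -> clock=11. purged={d.com,f.com}
Op 7: tick 7 -> clock=18.
lookup e.com: not in cache (expired or never inserted)

Answer: NXDOMAIN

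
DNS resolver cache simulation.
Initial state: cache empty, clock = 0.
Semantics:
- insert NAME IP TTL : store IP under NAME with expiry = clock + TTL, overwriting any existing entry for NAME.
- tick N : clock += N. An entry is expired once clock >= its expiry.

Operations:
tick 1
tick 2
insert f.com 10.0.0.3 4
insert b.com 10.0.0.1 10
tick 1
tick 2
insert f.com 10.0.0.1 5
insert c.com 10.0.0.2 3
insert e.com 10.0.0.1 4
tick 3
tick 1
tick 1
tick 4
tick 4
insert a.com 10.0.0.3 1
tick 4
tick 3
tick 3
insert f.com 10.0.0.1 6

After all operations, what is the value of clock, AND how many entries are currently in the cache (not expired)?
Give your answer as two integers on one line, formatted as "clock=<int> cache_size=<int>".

Op 1: tick 1 -> clock=1.
Op 2: tick 2 -> clock=3.
Op 3: insert f.com -> 10.0.0.3 (expiry=3+4=7). clock=3
Op 4: insert b.com -> 10.0.0.1 (expiry=3+10=13). clock=3
Op 5: tick 1 -> clock=4.
Op 6: tick 2 -> clock=6.
Op 7: insert f.com -> 10.0.0.1 (expiry=6+5=11). clock=6
Op 8: insert c.com -> 10.0.0.2 (expiry=6+3=9). clock=6
Op 9: insert e.com -> 10.0.0.1 (expiry=6+4=10). clock=6
Op 10: tick 3 -> clock=9. purged={c.com}
Op 11: tick 1 -> clock=10. purged={e.com}
Op 12: tick 1 -> clock=11. purged={f.com}
Op 13: tick 4 -> clock=15. purged={b.com}
Op 14: tick 4 -> clock=19.
Op 15: insert a.com -> 10.0.0.3 (expiry=19+1=20). clock=19
Op 16: tick 4 -> clock=23. purged={a.com}
Op 17: tick 3 -> clock=26.
Op 18: tick 3 -> clock=29.
Op 19: insert f.com -> 10.0.0.1 (expiry=29+6=35). clock=29
Final clock = 29
Final cache (unexpired): {f.com} -> size=1

Answer: clock=29 cache_size=1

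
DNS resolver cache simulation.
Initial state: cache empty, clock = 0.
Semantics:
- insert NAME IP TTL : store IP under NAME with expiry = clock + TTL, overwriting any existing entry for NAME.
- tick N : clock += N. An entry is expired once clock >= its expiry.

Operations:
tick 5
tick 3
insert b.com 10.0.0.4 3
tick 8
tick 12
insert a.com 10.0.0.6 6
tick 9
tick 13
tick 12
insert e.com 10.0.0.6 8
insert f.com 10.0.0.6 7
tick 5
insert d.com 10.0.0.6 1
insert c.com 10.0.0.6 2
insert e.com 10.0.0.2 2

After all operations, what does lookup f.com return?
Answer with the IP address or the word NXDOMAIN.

Answer: 10.0.0.6

Derivation:
Op 1: tick 5 -> clock=5.
Op 2: tick 3 -> clock=8.
Op 3: insert b.com -> 10.0.0.4 (expiry=8+3=11). clock=8
Op 4: tick 8 -> clock=16. purged={b.com}
Op 5: tick 12 -> clock=28.
Op 6: insert a.com -> 10.0.0.6 (expiry=28+6=34). clock=28
Op 7: tick 9 -> clock=37. purged={a.com}
Op 8: tick 13 -> clock=50.
Op 9: tick 12 -> clock=62.
Op 10: insert e.com -> 10.0.0.6 (expiry=62+8=70). clock=62
Op 11: insert f.com -> 10.0.0.6 (expiry=62+7=69). clock=62
Op 12: tick 5 -> clock=67.
Op 13: insert d.com -> 10.0.0.6 (expiry=67+1=68). clock=67
Op 14: insert c.com -> 10.0.0.6 (expiry=67+2=69). clock=67
Op 15: insert e.com -> 10.0.0.2 (expiry=67+2=69). clock=67
lookup f.com: present, ip=10.0.0.6 expiry=69 > clock=67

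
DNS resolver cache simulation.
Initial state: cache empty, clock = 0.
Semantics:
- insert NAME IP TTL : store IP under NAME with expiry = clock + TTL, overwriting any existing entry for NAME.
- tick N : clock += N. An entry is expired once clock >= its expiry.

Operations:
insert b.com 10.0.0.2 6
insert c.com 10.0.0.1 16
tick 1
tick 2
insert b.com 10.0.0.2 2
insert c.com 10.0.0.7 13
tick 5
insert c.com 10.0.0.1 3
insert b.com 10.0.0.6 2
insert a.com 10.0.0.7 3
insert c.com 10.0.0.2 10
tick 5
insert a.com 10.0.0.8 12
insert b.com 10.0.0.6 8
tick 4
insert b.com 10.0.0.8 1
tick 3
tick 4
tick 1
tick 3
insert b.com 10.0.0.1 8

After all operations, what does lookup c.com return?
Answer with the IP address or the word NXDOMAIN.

Answer: NXDOMAIN

Derivation:
Op 1: insert b.com -> 10.0.0.2 (expiry=0+6=6). clock=0
Op 2: insert c.com -> 10.0.0.1 (expiry=0+16=16). clock=0
Op 3: tick 1 -> clock=1.
Op 4: tick 2 -> clock=3.
Op 5: insert b.com -> 10.0.0.2 (expiry=3+2=5). clock=3
Op 6: insert c.com -> 10.0.0.7 (expiry=3+13=16). clock=3
Op 7: tick 5 -> clock=8. purged={b.com}
Op 8: insert c.com -> 10.0.0.1 (expiry=8+3=11). clock=8
Op 9: insert b.com -> 10.0.0.6 (expiry=8+2=10). clock=8
Op 10: insert a.com -> 10.0.0.7 (expiry=8+3=11). clock=8
Op 11: insert c.com -> 10.0.0.2 (expiry=8+10=18). clock=8
Op 12: tick 5 -> clock=13. purged={a.com,b.com}
Op 13: insert a.com -> 10.0.0.8 (expiry=13+12=25). clock=13
Op 14: insert b.com -> 10.0.0.6 (expiry=13+8=21). clock=13
Op 15: tick 4 -> clock=17.
Op 16: insert b.com -> 10.0.0.8 (expiry=17+1=18). clock=17
Op 17: tick 3 -> clock=20. purged={b.com,c.com}
Op 18: tick 4 -> clock=24.
Op 19: tick 1 -> clock=25. purged={a.com}
Op 20: tick 3 -> clock=28.
Op 21: insert b.com -> 10.0.0.1 (expiry=28+8=36). clock=28
lookup c.com: not in cache (expired or never inserted)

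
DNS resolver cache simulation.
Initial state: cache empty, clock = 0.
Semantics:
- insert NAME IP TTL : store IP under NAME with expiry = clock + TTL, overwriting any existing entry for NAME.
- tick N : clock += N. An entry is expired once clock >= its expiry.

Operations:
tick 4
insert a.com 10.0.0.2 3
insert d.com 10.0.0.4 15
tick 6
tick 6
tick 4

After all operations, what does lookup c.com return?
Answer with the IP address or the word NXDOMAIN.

Op 1: tick 4 -> clock=4.
Op 2: insert a.com -> 10.0.0.2 (expiry=4+3=7). clock=4
Op 3: insert d.com -> 10.0.0.4 (expiry=4+15=19). clock=4
Op 4: tick 6 -> clock=10. purged={a.com}
Op 5: tick 6 -> clock=16.
Op 6: tick 4 -> clock=20. purged={d.com}
lookup c.com: not in cache (expired or never inserted)

Answer: NXDOMAIN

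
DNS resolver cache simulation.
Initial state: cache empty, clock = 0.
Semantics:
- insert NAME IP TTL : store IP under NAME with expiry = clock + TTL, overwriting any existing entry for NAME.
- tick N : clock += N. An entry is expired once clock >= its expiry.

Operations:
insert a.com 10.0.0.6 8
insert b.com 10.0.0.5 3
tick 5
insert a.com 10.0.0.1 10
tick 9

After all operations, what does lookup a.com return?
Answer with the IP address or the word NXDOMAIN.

Op 1: insert a.com -> 10.0.0.6 (expiry=0+8=8). clock=0
Op 2: insert b.com -> 10.0.0.5 (expiry=0+3=3). clock=0
Op 3: tick 5 -> clock=5. purged={b.com}
Op 4: insert a.com -> 10.0.0.1 (expiry=5+10=15). clock=5
Op 5: tick 9 -> clock=14.
lookup a.com: present, ip=10.0.0.1 expiry=15 > clock=14

Answer: 10.0.0.1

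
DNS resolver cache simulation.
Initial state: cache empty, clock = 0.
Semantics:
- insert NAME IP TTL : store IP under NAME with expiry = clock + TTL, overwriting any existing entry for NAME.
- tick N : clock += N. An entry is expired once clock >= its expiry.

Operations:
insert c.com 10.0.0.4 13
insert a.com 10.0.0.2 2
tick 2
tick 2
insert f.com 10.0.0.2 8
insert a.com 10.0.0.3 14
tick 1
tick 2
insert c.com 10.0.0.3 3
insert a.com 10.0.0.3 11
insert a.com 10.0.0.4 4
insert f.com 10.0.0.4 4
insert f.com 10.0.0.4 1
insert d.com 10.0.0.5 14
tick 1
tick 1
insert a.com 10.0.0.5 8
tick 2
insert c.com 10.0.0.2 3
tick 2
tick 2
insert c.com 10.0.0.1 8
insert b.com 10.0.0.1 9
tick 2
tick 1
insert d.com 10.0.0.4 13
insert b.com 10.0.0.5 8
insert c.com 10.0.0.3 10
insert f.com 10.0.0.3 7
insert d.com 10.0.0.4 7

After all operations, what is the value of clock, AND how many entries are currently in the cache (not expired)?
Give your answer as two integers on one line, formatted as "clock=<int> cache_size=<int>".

Op 1: insert c.com -> 10.0.0.4 (expiry=0+13=13). clock=0
Op 2: insert a.com -> 10.0.0.2 (expiry=0+2=2). clock=0
Op 3: tick 2 -> clock=2. purged={a.com}
Op 4: tick 2 -> clock=4.
Op 5: insert f.com -> 10.0.0.2 (expiry=4+8=12). clock=4
Op 6: insert a.com -> 10.0.0.3 (expiry=4+14=18). clock=4
Op 7: tick 1 -> clock=5.
Op 8: tick 2 -> clock=7.
Op 9: insert c.com -> 10.0.0.3 (expiry=7+3=10). clock=7
Op 10: insert a.com -> 10.0.0.3 (expiry=7+11=18). clock=7
Op 11: insert a.com -> 10.0.0.4 (expiry=7+4=11). clock=7
Op 12: insert f.com -> 10.0.0.4 (expiry=7+4=11). clock=7
Op 13: insert f.com -> 10.0.0.4 (expiry=7+1=8). clock=7
Op 14: insert d.com -> 10.0.0.5 (expiry=7+14=21). clock=7
Op 15: tick 1 -> clock=8. purged={f.com}
Op 16: tick 1 -> clock=9.
Op 17: insert a.com -> 10.0.0.5 (expiry=9+8=17). clock=9
Op 18: tick 2 -> clock=11. purged={c.com}
Op 19: insert c.com -> 10.0.0.2 (expiry=11+3=14). clock=11
Op 20: tick 2 -> clock=13.
Op 21: tick 2 -> clock=15. purged={c.com}
Op 22: insert c.com -> 10.0.0.1 (expiry=15+8=23). clock=15
Op 23: insert b.com -> 10.0.0.1 (expiry=15+9=24). clock=15
Op 24: tick 2 -> clock=17. purged={a.com}
Op 25: tick 1 -> clock=18.
Op 26: insert d.com -> 10.0.0.4 (expiry=18+13=31). clock=18
Op 27: insert b.com -> 10.0.0.5 (expiry=18+8=26). clock=18
Op 28: insert c.com -> 10.0.0.3 (expiry=18+10=28). clock=18
Op 29: insert f.com -> 10.0.0.3 (expiry=18+7=25). clock=18
Op 30: insert d.com -> 10.0.0.4 (expiry=18+7=25). clock=18
Final clock = 18
Final cache (unexpired): {b.com,c.com,d.com,f.com} -> size=4

Answer: clock=18 cache_size=4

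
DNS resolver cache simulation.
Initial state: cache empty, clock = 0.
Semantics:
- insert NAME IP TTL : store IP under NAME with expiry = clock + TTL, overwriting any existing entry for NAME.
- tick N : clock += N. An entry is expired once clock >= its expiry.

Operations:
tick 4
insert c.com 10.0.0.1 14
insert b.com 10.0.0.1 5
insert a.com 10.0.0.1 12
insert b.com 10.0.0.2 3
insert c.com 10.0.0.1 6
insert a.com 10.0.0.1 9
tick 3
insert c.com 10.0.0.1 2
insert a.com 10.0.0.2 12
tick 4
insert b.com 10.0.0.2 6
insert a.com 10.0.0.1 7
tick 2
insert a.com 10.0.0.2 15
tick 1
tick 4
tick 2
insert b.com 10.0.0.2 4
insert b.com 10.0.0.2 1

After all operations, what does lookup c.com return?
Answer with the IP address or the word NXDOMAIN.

Answer: NXDOMAIN

Derivation:
Op 1: tick 4 -> clock=4.
Op 2: insert c.com -> 10.0.0.1 (expiry=4+14=18). clock=4
Op 3: insert b.com -> 10.0.0.1 (expiry=4+5=9). clock=4
Op 4: insert a.com -> 10.0.0.1 (expiry=4+12=16). clock=4
Op 5: insert b.com -> 10.0.0.2 (expiry=4+3=7). clock=4
Op 6: insert c.com -> 10.0.0.1 (expiry=4+6=10). clock=4
Op 7: insert a.com -> 10.0.0.1 (expiry=4+9=13). clock=4
Op 8: tick 3 -> clock=7. purged={b.com}
Op 9: insert c.com -> 10.0.0.1 (expiry=7+2=9). clock=7
Op 10: insert a.com -> 10.0.0.2 (expiry=7+12=19). clock=7
Op 11: tick 4 -> clock=11. purged={c.com}
Op 12: insert b.com -> 10.0.0.2 (expiry=11+6=17). clock=11
Op 13: insert a.com -> 10.0.0.1 (expiry=11+7=18). clock=11
Op 14: tick 2 -> clock=13.
Op 15: insert a.com -> 10.0.0.2 (expiry=13+15=28). clock=13
Op 16: tick 1 -> clock=14.
Op 17: tick 4 -> clock=18. purged={b.com}
Op 18: tick 2 -> clock=20.
Op 19: insert b.com -> 10.0.0.2 (expiry=20+4=24). clock=20
Op 20: insert b.com -> 10.0.0.2 (expiry=20+1=21). clock=20
lookup c.com: not in cache (expired or never inserted)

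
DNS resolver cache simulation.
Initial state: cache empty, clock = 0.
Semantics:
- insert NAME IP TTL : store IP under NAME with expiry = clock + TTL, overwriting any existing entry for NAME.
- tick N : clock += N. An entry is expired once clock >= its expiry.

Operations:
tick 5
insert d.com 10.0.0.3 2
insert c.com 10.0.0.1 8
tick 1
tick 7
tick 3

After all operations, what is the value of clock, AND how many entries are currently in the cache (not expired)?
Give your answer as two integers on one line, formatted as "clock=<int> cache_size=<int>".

Answer: clock=16 cache_size=0

Derivation:
Op 1: tick 5 -> clock=5.
Op 2: insert d.com -> 10.0.0.3 (expiry=5+2=7). clock=5
Op 3: insert c.com -> 10.0.0.1 (expiry=5+8=13). clock=5
Op 4: tick 1 -> clock=6.
Op 5: tick 7 -> clock=13. purged={c.com,d.com}
Op 6: tick 3 -> clock=16.
Final clock = 16
Final cache (unexpired): {} -> size=0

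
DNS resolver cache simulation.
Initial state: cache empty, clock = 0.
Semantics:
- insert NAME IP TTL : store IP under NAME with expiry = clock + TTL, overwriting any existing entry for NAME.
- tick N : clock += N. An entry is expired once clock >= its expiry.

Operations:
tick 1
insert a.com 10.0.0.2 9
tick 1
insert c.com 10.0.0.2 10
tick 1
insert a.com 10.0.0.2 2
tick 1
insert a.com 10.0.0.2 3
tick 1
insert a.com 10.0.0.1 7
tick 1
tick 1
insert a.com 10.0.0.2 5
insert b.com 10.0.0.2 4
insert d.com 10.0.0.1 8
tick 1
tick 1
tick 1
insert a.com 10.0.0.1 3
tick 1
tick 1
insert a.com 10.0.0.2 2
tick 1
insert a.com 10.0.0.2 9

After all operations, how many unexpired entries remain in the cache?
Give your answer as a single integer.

Answer: 2

Derivation:
Op 1: tick 1 -> clock=1.
Op 2: insert a.com -> 10.0.0.2 (expiry=1+9=10). clock=1
Op 3: tick 1 -> clock=2.
Op 4: insert c.com -> 10.0.0.2 (expiry=2+10=12). clock=2
Op 5: tick 1 -> clock=3.
Op 6: insert a.com -> 10.0.0.2 (expiry=3+2=5). clock=3
Op 7: tick 1 -> clock=4.
Op 8: insert a.com -> 10.0.0.2 (expiry=4+3=7). clock=4
Op 9: tick 1 -> clock=5.
Op 10: insert a.com -> 10.0.0.1 (expiry=5+7=12). clock=5
Op 11: tick 1 -> clock=6.
Op 12: tick 1 -> clock=7.
Op 13: insert a.com -> 10.0.0.2 (expiry=7+5=12). clock=7
Op 14: insert b.com -> 10.0.0.2 (expiry=7+4=11). clock=7
Op 15: insert d.com -> 10.0.0.1 (expiry=7+8=15). clock=7
Op 16: tick 1 -> clock=8.
Op 17: tick 1 -> clock=9.
Op 18: tick 1 -> clock=10.
Op 19: insert a.com -> 10.0.0.1 (expiry=10+3=13). clock=10
Op 20: tick 1 -> clock=11. purged={b.com}
Op 21: tick 1 -> clock=12. purged={c.com}
Op 22: insert a.com -> 10.0.0.2 (expiry=12+2=14). clock=12
Op 23: tick 1 -> clock=13.
Op 24: insert a.com -> 10.0.0.2 (expiry=13+9=22). clock=13
Final cache (unexpired): {a.com,d.com} -> size=2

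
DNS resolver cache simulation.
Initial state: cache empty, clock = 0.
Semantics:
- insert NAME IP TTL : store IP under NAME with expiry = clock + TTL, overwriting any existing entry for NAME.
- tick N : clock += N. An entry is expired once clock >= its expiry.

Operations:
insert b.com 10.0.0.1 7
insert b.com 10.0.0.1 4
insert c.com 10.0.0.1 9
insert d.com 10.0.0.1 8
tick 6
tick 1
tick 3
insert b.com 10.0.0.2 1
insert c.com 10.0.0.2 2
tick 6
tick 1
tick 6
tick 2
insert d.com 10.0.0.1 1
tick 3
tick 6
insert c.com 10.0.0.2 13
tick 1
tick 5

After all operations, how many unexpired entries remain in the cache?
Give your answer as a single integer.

Answer: 1

Derivation:
Op 1: insert b.com -> 10.0.0.1 (expiry=0+7=7). clock=0
Op 2: insert b.com -> 10.0.0.1 (expiry=0+4=4). clock=0
Op 3: insert c.com -> 10.0.0.1 (expiry=0+9=9). clock=0
Op 4: insert d.com -> 10.0.0.1 (expiry=0+8=8). clock=0
Op 5: tick 6 -> clock=6. purged={b.com}
Op 6: tick 1 -> clock=7.
Op 7: tick 3 -> clock=10. purged={c.com,d.com}
Op 8: insert b.com -> 10.0.0.2 (expiry=10+1=11). clock=10
Op 9: insert c.com -> 10.0.0.2 (expiry=10+2=12). clock=10
Op 10: tick 6 -> clock=16. purged={b.com,c.com}
Op 11: tick 1 -> clock=17.
Op 12: tick 6 -> clock=23.
Op 13: tick 2 -> clock=25.
Op 14: insert d.com -> 10.0.0.1 (expiry=25+1=26). clock=25
Op 15: tick 3 -> clock=28. purged={d.com}
Op 16: tick 6 -> clock=34.
Op 17: insert c.com -> 10.0.0.2 (expiry=34+13=47). clock=34
Op 18: tick 1 -> clock=35.
Op 19: tick 5 -> clock=40.
Final cache (unexpired): {c.com} -> size=1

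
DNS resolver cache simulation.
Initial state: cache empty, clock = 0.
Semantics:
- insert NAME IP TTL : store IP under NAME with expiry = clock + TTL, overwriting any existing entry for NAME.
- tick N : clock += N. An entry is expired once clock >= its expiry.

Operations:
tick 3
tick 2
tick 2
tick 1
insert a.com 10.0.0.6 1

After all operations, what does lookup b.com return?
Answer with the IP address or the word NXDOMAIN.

Answer: NXDOMAIN

Derivation:
Op 1: tick 3 -> clock=3.
Op 2: tick 2 -> clock=5.
Op 3: tick 2 -> clock=7.
Op 4: tick 1 -> clock=8.
Op 5: insert a.com -> 10.0.0.6 (expiry=8+1=9). clock=8
lookup b.com: not in cache (expired or never inserted)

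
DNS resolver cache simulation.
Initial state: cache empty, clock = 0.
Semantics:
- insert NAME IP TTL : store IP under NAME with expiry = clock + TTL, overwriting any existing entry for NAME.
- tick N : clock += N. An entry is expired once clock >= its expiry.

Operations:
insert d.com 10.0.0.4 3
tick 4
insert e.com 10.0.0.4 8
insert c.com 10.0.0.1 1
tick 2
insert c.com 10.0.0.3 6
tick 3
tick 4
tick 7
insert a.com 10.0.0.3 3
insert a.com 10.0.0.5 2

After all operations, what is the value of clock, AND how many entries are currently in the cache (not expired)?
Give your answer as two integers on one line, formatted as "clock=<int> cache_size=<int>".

Op 1: insert d.com -> 10.0.0.4 (expiry=0+3=3). clock=0
Op 2: tick 4 -> clock=4. purged={d.com}
Op 3: insert e.com -> 10.0.0.4 (expiry=4+8=12). clock=4
Op 4: insert c.com -> 10.0.0.1 (expiry=4+1=5). clock=4
Op 5: tick 2 -> clock=6. purged={c.com}
Op 6: insert c.com -> 10.0.0.3 (expiry=6+6=12). clock=6
Op 7: tick 3 -> clock=9.
Op 8: tick 4 -> clock=13. purged={c.com,e.com}
Op 9: tick 7 -> clock=20.
Op 10: insert a.com -> 10.0.0.3 (expiry=20+3=23). clock=20
Op 11: insert a.com -> 10.0.0.5 (expiry=20+2=22). clock=20
Final clock = 20
Final cache (unexpired): {a.com} -> size=1

Answer: clock=20 cache_size=1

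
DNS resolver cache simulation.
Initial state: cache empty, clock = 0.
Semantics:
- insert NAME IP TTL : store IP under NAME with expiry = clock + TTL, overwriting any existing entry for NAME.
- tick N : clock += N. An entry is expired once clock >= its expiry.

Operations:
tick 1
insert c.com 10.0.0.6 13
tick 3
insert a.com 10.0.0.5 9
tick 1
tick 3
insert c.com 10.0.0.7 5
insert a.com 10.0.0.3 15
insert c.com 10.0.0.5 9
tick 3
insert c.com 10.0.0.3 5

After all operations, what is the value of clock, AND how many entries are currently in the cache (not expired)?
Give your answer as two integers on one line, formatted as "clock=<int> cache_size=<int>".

Answer: clock=11 cache_size=2

Derivation:
Op 1: tick 1 -> clock=1.
Op 2: insert c.com -> 10.0.0.6 (expiry=1+13=14). clock=1
Op 3: tick 3 -> clock=4.
Op 4: insert a.com -> 10.0.0.5 (expiry=4+9=13). clock=4
Op 5: tick 1 -> clock=5.
Op 6: tick 3 -> clock=8.
Op 7: insert c.com -> 10.0.0.7 (expiry=8+5=13). clock=8
Op 8: insert a.com -> 10.0.0.3 (expiry=8+15=23). clock=8
Op 9: insert c.com -> 10.0.0.5 (expiry=8+9=17). clock=8
Op 10: tick 3 -> clock=11.
Op 11: insert c.com -> 10.0.0.3 (expiry=11+5=16). clock=11
Final clock = 11
Final cache (unexpired): {a.com,c.com} -> size=2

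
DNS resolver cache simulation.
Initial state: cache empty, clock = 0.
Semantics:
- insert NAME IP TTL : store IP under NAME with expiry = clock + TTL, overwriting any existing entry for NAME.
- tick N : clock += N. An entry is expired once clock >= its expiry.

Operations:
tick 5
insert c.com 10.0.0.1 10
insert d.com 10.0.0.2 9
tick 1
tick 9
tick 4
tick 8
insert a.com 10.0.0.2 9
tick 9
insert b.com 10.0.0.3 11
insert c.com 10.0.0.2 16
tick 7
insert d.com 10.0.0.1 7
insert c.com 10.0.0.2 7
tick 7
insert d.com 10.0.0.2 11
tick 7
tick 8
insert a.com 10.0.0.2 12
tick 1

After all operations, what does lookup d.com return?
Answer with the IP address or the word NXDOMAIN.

Answer: NXDOMAIN

Derivation:
Op 1: tick 5 -> clock=5.
Op 2: insert c.com -> 10.0.0.1 (expiry=5+10=15). clock=5
Op 3: insert d.com -> 10.0.0.2 (expiry=5+9=14). clock=5
Op 4: tick 1 -> clock=6.
Op 5: tick 9 -> clock=15. purged={c.com,d.com}
Op 6: tick 4 -> clock=19.
Op 7: tick 8 -> clock=27.
Op 8: insert a.com -> 10.0.0.2 (expiry=27+9=36). clock=27
Op 9: tick 9 -> clock=36. purged={a.com}
Op 10: insert b.com -> 10.0.0.3 (expiry=36+11=47). clock=36
Op 11: insert c.com -> 10.0.0.2 (expiry=36+16=52). clock=36
Op 12: tick 7 -> clock=43.
Op 13: insert d.com -> 10.0.0.1 (expiry=43+7=50). clock=43
Op 14: insert c.com -> 10.0.0.2 (expiry=43+7=50). clock=43
Op 15: tick 7 -> clock=50. purged={b.com,c.com,d.com}
Op 16: insert d.com -> 10.0.0.2 (expiry=50+11=61). clock=50
Op 17: tick 7 -> clock=57.
Op 18: tick 8 -> clock=65. purged={d.com}
Op 19: insert a.com -> 10.0.0.2 (expiry=65+12=77). clock=65
Op 20: tick 1 -> clock=66.
lookup d.com: not in cache (expired or never inserted)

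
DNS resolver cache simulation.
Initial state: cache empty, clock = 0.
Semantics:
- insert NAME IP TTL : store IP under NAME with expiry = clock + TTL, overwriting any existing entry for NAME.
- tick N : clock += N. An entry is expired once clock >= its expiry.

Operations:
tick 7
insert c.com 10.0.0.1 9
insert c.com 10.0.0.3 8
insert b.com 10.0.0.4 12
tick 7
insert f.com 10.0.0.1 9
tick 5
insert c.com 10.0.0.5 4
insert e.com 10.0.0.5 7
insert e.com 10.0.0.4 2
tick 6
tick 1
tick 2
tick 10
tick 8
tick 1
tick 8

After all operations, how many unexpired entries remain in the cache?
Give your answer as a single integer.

Answer: 0

Derivation:
Op 1: tick 7 -> clock=7.
Op 2: insert c.com -> 10.0.0.1 (expiry=7+9=16). clock=7
Op 3: insert c.com -> 10.0.0.3 (expiry=7+8=15). clock=7
Op 4: insert b.com -> 10.0.0.4 (expiry=7+12=19). clock=7
Op 5: tick 7 -> clock=14.
Op 6: insert f.com -> 10.0.0.1 (expiry=14+9=23). clock=14
Op 7: tick 5 -> clock=19. purged={b.com,c.com}
Op 8: insert c.com -> 10.0.0.5 (expiry=19+4=23). clock=19
Op 9: insert e.com -> 10.0.0.5 (expiry=19+7=26). clock=19
Op 10: insert e.com -> 10.0.0.4 (expiry=19+2=21). clock=19
Op 11: tick 6 -> clock=25. purged={c.com,e.com,f.com}
Op 12: tick 1 -> clock=26.
Op 13: tick 2 -> clock=28.
Op 14: tick 10 -> clock=38.
Op 15: tick 8 -> clock=46.
Op 16: tick 1 -> clock=47.
Op 17: tick 8 -> clock=55.
Final cache (unexpired): {} -> size=0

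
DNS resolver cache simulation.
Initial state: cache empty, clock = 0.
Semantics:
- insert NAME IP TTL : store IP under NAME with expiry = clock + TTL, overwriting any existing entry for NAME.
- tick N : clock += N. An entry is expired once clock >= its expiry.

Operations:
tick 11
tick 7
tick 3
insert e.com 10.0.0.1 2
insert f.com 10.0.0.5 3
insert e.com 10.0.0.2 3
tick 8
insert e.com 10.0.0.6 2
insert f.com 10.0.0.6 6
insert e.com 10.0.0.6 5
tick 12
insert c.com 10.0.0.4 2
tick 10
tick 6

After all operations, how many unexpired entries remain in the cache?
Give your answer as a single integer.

Answer: 0

Derivation:
Op 1: tick 11 -> clock=11.
Op 2: tick 7 -> clock=18.
Op 3: tick 3 -> clock=21.
Op 4: insert e.com -> 10.0.0.1 (expiry=21+2=23). clock=21
Op 5: insert f.com -> 10.0.0.5 (expiry=21+3=24). clock=21
Op 6: insert e.com -> 10.0.0.2 (expiry=21+3=24). clock=21
Op 7: tick 8 -> clock=29. purged={e.com,f.com}
Op 8: insert e.com -> 10.0.0.6 (expiry=29+2=31). clock=29
Op 9: insert f.com -> 10.0.0.6 (expiry=29+6=35). clock=29
Op 10: insert e.com -> 10.0.0.6 (expiry=29+5=34). clock=29
Op 11: tick 12 -> clock=41. purged={e.com,f.com}
Op 12: insert c.com -> 10.0.0.4 (expiry=41+2=43). clock=41
Op 13: tick 10 -> clock=51. purged={c.com}
Op 14: tick 6 -> clock=57.
Final cache (unexpired): {} -> size=0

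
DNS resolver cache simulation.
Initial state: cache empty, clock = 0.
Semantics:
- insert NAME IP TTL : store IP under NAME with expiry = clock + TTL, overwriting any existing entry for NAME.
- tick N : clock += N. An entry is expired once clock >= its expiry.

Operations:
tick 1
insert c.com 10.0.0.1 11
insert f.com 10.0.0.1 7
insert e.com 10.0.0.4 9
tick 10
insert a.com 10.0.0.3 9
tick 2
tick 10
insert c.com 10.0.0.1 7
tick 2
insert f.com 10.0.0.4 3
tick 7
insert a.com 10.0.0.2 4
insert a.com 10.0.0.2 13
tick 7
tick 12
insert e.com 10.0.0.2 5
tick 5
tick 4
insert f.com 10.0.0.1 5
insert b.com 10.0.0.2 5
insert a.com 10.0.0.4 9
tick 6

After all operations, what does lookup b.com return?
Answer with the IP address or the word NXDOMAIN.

Answer: NXDOMAIN

Derivation:
Op 1: tick 1 -> clock=1.
Op 2: insert c.com -> 10.0.0.1 (expiry=1+11=12). clock=1
Op 3: insert f.com -> 10.0.0.1 (expiry=1+7=8). clock=1
Op 4: insert e.com -> 10.0.0.4 (expiry=1+9=10). clock=1
Op 5: tick 10 -> clock=11. purged={e.com,f.com}
Op 6: insert a.com -> 10.0.0.3 (expiry=11+9=20). clock=11
Op 7: tick 2 -> clock=13. purged={c.com}
Op 8: tick 10 -> clock=23. purged={a.com}
Op 9: insert c.com -> 10.0.0.1 (expiry=23+7=30). clock=23
Op 10: tick 2 -> clock=25.
Op 11: insert f.com -> 10.0.0.4 (expiry=25+3=28). clock=25
Op 12: tick 7 -> clock=32. purged={c.com,f.com}
Op 13: insert a.com -> 10.0.0.2 (expiry=32+4=36). clock=32
Op 14: insert a.com -> 10.0.0.2 (expiry=32+13=45). clock=32
Op 15: tick 7 -> clock=39.
Op 16: tick 12 -> clock=51. purged={a.com}
Op 17: insert e.com -> 10.0.0.2 (expiry=51+5=56). clock=51
Op 18: tick 5 -> clock=56. purged={e.com}
Op 19: tick 4 -> clock=60.
Op 20: insert f.com -> 10.0.0.1 (expiry=60+5=65). clock=60
Op 21: insert b.com -> 10.0.0.2 (expiry=60+5=65). clock=60
Op 22: insert a.com -> 10.0.0.4 (expiry=60+9=69). clock=60
Op 23: tick 6 -> clock=66. purged={b.com,f.com}
lookup b.com: not in cache (expired or never inserted)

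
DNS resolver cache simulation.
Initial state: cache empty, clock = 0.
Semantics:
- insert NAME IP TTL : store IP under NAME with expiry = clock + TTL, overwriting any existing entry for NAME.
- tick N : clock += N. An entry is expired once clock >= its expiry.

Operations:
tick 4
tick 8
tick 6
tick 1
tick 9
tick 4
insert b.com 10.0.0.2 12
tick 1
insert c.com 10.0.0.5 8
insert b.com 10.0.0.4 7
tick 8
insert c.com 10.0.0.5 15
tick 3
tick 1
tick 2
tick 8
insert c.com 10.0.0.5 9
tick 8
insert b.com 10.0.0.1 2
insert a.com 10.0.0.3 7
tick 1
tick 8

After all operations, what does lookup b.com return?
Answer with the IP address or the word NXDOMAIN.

Op 1: tick 4 -> clock=4.
Op 2: tick 8 -> clock=12.
Op 3: tick 6 -> clock=18.
Op 4: tick 1 -> clock=19.
Op 5: tick 9 -> clock=28.
Op 6: tick 4 -> clock=32.
Op 7: insert b.com -> 10.0.0.2 (expiry=32+12=44). clock=32
Op 8: tick 1 -> clock=33.
Op 9: insert c.com -> 10.0.0.5 (expiry=33+8=41). clock=33
Op 10: insert b.com -> 10.0.0.4 (expiry=33+7=40). clock=33
Op 11: tick 8 -> clock=41. purged={b.com,c.com}
Op 12: insert c.com -> 10.0.0.5 (expiry=41+15=56). clock=41
Op 13: tick 3 -> clock=44.
Op 14: tick 1 -> clock=45.
Op 15: tick 2 -> clock=47.
Op 16: tick 8 -> clock=55.
Op 17: insert c.com -> 10.0.0.5 (expiry=55+9=64). clock=55
Op 18: tick 8 -> clock=63.
Op 19: insert b.com -> 10.0.0.1 (expiry=63+2=65). clock=63
Op 20: insert a.com -> 10.0.0.3 (expiry=63+7=70). clock=63
Op 21: tick 1 -> clock=64. purged={c.com}
Op 22: tick 8 -> clock=72. purged={a.com,b.com}
lookup b.com: not in cache (expired or never inserted)

Answer: NXDOMAIN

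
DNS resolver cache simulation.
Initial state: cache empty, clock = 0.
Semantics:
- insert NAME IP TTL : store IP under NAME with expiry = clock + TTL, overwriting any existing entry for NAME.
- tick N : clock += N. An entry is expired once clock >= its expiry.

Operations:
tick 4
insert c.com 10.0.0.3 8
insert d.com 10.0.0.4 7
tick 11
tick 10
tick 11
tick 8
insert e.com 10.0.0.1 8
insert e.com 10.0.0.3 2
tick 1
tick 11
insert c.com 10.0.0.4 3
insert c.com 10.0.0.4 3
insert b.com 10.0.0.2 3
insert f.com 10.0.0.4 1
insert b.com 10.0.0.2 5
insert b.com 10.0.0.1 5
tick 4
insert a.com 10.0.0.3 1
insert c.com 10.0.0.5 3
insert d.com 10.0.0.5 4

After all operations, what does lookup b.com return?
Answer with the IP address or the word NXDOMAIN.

Op 1: tick 4 -> clock=4.
Op 2: insert c.com -> 10.0.0.3 (expiry=4+8=12). clock=4
Op 3: insert d.com -> 10.0.0.4 (expiry=4+7=11). clock=4
Op 4: tick 11 -> clock=15. purged={c.com,d.com}
Op 5: tick 10 -> clock=25.
Op 6: tick 11 -> clock=36.
Op 7: tick 8 -> clock=44.
Op 8: insert e.com -> 10.0.0.1 (expiry=44+8=52). clock=44
Op 9: insert e.com -> 10.0.0.3 (expiry=44+2=46). clock=44
Op 10: tick 1 -> clock=45.
Op 11: tick 11 -> clock=56. purged={e.com}
Op 12: insert c.com -> 10.0.0.4 (expiry=56+3=59). clock=56
Op 13: insert c.com -> 10.0.0.4 (expiry=56+3=59). clock=56
Op 14: insert b.com -> 10.0.0.2 (expiry=56+3=59). clock=56
Op 15: insert f.com -> 10.0.0.4 (expiry=56+1=57). clock=56
Op 16: insert b.com -> 10.0.0.2 (expiry=56+5=61). clock=56
Op 17: insert b.com -> 10.0.0.1 (expiry=56+5=61). clock=56
Op 18: tick 4 -> clock=60. purged={c.com,f.com}
Op 19: insert a.com -> 10.0.0.3 (expiry=60+1=61). clock=60
Op 20: insert c.com -> 10.0.0.5 (expiry=60+3=63). clock=60
Op 21: insert d.com -> 10.0.0.5 (expiry=60+4=64). clock=60
lookup b.com: present, ip=10.0.0.1 expiry=61 > clock=60

Answer: 10.0.0.1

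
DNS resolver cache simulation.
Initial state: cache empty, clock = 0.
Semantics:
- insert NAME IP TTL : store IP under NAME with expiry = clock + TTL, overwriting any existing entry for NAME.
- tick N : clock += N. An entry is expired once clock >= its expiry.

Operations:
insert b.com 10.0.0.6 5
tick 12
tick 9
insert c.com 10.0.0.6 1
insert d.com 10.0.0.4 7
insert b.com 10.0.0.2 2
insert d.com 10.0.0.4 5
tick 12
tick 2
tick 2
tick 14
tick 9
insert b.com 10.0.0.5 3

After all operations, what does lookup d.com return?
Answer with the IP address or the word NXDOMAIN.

Answer: NXDOMAIN

Derivation:
Op 1: insert b.com -> 10.0.0.6 (expiry=0+5=5). clock=0
Op 2: tick 12 -> clock=12. purged={b.com}
Op 3: tick 9 -> clock=21.
Op 4: insert c.com -> 10.0.0.6 (expiry=21+1=22). clock=21
Op 5: insert d.com -> 10.0.0.4 (expiry=21+7=28). clock=21
Op 6: insert b.com -> 10.0.0.2 (expiry=21+2=23). clock=21
Op 7: insert d.com -> 10.0.0.4 (expiry=21+5=26). clock=21
Op 8: tick 12 -> clock=33. purged={b.com,c.com,d.com}
Op 9: tick 2 -> clock=35.
Op 10: tick 2 -> clock=37.
Op 11: tick 14 -> clock=51.
Op 12: tick 9 -> clock=60.
Op 13: insert b.com -> 10.0.0.5 (expiry=60+3=63). clock=60
lookup d.com: not in cache (expired or never inserted)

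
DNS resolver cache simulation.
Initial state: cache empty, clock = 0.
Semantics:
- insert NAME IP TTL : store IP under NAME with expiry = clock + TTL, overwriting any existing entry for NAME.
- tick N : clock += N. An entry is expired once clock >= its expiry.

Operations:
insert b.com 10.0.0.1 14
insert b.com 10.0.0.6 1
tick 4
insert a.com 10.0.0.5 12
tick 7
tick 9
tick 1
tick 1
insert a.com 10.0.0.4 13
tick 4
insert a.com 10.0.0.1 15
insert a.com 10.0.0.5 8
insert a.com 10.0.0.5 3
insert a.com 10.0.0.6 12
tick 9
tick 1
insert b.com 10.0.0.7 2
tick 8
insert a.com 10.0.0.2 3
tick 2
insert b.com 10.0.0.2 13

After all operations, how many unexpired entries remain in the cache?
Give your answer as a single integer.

Answer: 2

Derivation:
Op 1: insert b.com -> 10.0.0.1 (expiry=0+14=14). clock=0
Op 2: insert b.com -> 10.0.0.6 (expiry=0+1=1). clock=0
Op 3: tick 4 -> clock=4. purged={b.com}
Op 4: insert a.com -> 10.0.0.5 (expiry=4+12=16). clock=4
Op 5: tick 7 -> clock=11.
Op 6: tick 9 -> clock=20. purged={a.com}
Op 7: tick 1 -> clock=21.
Op 8: tick 1 -> clock=22.
Op 9: insert a.com -> 10.0.0.4 (expiry=22+13=35). clock=22
Op 10: tick 4 -> clock=26.
Op 11: insert a.com -> 10.0.0.1 (expiry=26+15=41). clock=26
Op 12: insert a.com -> 10.0.0.5 (expiry=26+8=34). clock=26
Op 13: insert a.com -> 10.0.0.5 (expiry=26+3=29). clock=26
Op 14: insert a.com -> 10.0.0.6 (expiry=26+12=38). clock=26
Op 15: tick 9 -> clock=35.
Op 16: tick 1 -> clock=36.
Op 17: insert b.com -> 10.0.0.7 (expiry=36+2=38). clock=36
Op 18: tick 8 -> clock=44. purged={a.com,b.com}
Op 19: insert a.com -> 10.0.0.2 (expiry=44+3=47). clock=44
Op 20: tick 2 -> clock=46.
Op 21: insert b.com -> 10.0.0.2 (expiry=46+13=59). clock=46
Final cache (unexpired): {a.com,b.com} -> size=2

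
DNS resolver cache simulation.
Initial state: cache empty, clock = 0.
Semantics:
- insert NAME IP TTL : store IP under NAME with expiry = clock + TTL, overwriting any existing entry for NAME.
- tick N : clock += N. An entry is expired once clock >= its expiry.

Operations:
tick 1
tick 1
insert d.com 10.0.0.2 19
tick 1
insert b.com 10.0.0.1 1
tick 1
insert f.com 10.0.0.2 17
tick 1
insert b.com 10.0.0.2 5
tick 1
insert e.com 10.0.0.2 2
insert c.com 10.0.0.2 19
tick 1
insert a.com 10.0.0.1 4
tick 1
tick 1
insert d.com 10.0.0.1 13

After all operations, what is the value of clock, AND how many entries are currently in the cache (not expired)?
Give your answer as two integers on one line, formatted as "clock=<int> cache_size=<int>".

Op 1: tick 1 -> clock=1.
Op 2: tick 1 -> clock=2.
Op 3: insert d.com -> 10.0.0.2 (expiry=2+19=21). clock=2
Op 4: tick 1 -> clock=3.
Op 5: insert b.com -> 10.0.0.1 (expiry=3+1=4). clock=3
Op 6: tick 1 -> clock=4. purged={b.com}
Op 7: insert f.com -> 10.0.0.2 (expiry=4+17=21). clock=4
Op 8: tick 1 -> clock=5.
Op 9: insert b.com -> 10.0.0.2 (expiry=5+5=10). clock=5
Op 10: tick 1 -> clock=6.
Op 11: insert e.com -> 10.0.0.2 (expiry=6+2=8). clock=6
Op 12: insert c.com -> 10.0.0.2 (expiry=6+19=25). clock=6
Op 13: tick 1 -> clock=7.
Op 14: insert a.com -> 10.0.0.1 (expiry=7+4=11). clock=7
Op 15: tick 1 -> clock=8. purged={e.com}
Op 16: tick 1 -> clock=9.
Op 17: insert d.com -> 10.0.0.1 (expiry=9+13=22). clock=9
Final clock = 9
Final cache (unexpired): {a.com,b.com,c.com,d.com,f.com} -> size=5

Answer: clock=9 cache_size=5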